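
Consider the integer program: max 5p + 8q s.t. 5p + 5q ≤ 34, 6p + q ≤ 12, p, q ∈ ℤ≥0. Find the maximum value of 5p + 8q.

48

(p,q)=(0,6) is feasible, giving 48.
(p,q)=(1,5) is feasible, giving 45.
(p,q)=(0,5) is feasible, giving 40.
The best lattice point is (0,6), giving 48.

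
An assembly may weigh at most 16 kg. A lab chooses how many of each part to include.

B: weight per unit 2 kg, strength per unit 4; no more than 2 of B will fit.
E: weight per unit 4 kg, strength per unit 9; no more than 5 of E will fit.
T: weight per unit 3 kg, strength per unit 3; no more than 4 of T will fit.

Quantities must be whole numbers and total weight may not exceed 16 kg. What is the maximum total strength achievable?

E has the best ratio (9/4); taking only E gives at most 4×9 = 36 (stopped by the weight limit).
Optimal: 4×E: weight 16 ≤ 16, strength 4·9 = 36.

36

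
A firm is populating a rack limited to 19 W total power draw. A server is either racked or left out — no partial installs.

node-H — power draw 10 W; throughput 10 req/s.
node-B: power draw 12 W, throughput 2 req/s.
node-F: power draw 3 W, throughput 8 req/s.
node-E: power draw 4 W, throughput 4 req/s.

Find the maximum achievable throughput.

This is an integer program with binary decision variables.
Allowing fractional choices, the relaxed optimum would be about 22.3, but servers are indivisible.
node-H + node-F: power draw 10 + 3 = 13 ≤ 19, throughput 10 + 8 = 18.
node-H + node-F + node-E: power draw 10 + 3 + 4 = 17 ≤ 19, throughput 10 + 8 + 4 = 22.
node-H + node-E: power draw 10 + 4 = 14 ≤ 19, throughput 10 + 4 = 14.
Best is node-H, node-F, and node-E with total throughput 22.

22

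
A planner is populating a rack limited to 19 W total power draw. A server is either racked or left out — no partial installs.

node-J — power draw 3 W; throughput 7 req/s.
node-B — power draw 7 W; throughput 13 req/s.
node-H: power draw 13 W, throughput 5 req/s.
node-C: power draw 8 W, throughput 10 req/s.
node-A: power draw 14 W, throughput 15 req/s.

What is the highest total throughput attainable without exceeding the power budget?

30

Allowing fractional choices, the relaxed optimum would be about 31.1, but servers are indivisible.
node-B + node-C: power draw 7 + 8 = 15 ≤ 19, throughput 13 + 10 = 23.
node-J + node-B + node-C: power draw 3 + 7 + 8 = 18 ≤ 19, throughput 7 + 13 + 10 = 30.
node-J + node-A: power draw 3 + 14 = 17 ≤ 19, throughput 7 + 15 = 22.
Best is node-J, node-B, and node-C with total throughput 30.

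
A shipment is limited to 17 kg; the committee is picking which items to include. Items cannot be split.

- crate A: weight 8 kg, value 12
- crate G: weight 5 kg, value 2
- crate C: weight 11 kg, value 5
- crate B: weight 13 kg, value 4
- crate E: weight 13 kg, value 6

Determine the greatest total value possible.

14

Allowing fractional choices, the relaxed optimum would be about 16.2, but items are indivisible.
crate A + crate G: weight 8 + 5 = 13 ≤ 17, value 12 + 2 = 14.
crate A: weight 8 ≤ 17, value 12.
Best is crate A and crate G with total value 14.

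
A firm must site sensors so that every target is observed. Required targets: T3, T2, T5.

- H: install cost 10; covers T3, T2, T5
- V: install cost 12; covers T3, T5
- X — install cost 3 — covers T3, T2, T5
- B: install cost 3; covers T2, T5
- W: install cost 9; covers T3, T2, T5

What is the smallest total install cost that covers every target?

This is a weighted set-cover instance.
X alone covers T3, T2, T5 — every target.
Total install cost: 3.
No cover costs less than 3.

3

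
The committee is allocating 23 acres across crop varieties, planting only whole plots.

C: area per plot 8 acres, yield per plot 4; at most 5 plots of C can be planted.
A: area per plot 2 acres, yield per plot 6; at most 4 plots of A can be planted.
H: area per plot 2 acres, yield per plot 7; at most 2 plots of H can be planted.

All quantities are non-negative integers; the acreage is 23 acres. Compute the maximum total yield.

42

H has the best ratio (7/2); taking only H gives at most 2×7 = 14 (stopped by the supply cap of 2).
Mixing does better — 1×C, 4×A, and 2×H: area 20 ≤ 23, yield 1·4 + 4·6 + 2·7 = 42.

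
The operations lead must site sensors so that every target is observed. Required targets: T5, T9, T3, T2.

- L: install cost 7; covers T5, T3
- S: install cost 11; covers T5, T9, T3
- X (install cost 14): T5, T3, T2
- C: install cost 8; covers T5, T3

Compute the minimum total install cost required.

The greedy cost-per-new-target heuristic would pick L, S, and X for 32, but a cheaper cover exists.
Choose S and X: together they cover T5, T9, T3, T2 — every target.
Total install cost: 11 + 14 = 25.
No cover costs less than 25.

25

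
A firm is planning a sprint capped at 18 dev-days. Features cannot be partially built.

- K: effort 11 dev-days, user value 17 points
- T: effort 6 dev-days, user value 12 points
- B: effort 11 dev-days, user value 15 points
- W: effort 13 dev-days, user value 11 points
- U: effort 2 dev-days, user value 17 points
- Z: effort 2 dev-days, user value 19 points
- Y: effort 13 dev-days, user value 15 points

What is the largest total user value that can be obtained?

53

B + U + Z: effort 11 + 2 + 2 = 15 ≤ 18, user value 15 + 17 + 19 = 51.
K + U + Z: effort 11 + 2 + 2 = 15 ≤ 18, user value 17 + 17 + 19 = 53.
Best is K, U, and Z with total user value 53.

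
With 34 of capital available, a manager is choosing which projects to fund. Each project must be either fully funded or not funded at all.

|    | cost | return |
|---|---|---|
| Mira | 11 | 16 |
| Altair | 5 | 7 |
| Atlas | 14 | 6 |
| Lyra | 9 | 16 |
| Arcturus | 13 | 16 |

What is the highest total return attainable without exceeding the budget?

48

Treat it as a binary knapsack problem.
Allowing fractional choices, the relaxed optimum would be about 50.1, but projects are indivisible.
Altair + Lyra + Arcturus: cost 5 + 9 + 13 = 27 ≤ 34, return 7 + 16 + 16 = 39.
Mira + Lyra + Arcturus: cost 11 + 9 + 13 = 33 ≤ 34, return 16 + 16 + 16 = 48.
Mira + Altair + Lyra: cost 11 + 5 + 9 = 25 ≤ 34, return 16 + 7 + 16 = 39.
Best is Mira, Lyra, and Arcturus with total return 48.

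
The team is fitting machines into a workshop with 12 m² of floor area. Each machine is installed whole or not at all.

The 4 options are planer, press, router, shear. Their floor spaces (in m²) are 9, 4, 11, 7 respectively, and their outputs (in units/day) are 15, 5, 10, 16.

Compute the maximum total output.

Treat it as a binary knapsack problem.
Allowing fractional choices, the relaxed optimum would be about 24.3, but machines are indivisible.
planer: floor space 9 ≤ 12, output 15.
press + shear: floor space 4 + 7 = 11 ≤ 12, output 5 + 16 = 21.
shear: floor space 7 ≤ 12, output 16.
Best is press and shear with total output 21.

21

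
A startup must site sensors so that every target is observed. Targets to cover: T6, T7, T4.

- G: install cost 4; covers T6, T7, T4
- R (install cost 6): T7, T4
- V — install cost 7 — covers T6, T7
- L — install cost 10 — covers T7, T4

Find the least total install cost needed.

4

G alone covers T6, T7, T4 — every target.
Total install cost: 4.
No cover costs less than 4.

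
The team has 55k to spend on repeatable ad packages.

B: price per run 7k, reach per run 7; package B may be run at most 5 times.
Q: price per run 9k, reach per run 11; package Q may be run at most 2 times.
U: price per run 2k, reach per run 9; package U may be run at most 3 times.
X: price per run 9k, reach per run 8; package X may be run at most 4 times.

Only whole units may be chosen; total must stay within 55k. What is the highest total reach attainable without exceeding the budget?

78

Take 3×B, 2×Q, 3×U, and 1×X: price 54 ≤ 55, reach 3·7 + 2·11 + 3·9 + 1·8 = 78.
U has the best ratio (9/2) and is taken to its limit of 3; remaining capacity is filled optimally with the others.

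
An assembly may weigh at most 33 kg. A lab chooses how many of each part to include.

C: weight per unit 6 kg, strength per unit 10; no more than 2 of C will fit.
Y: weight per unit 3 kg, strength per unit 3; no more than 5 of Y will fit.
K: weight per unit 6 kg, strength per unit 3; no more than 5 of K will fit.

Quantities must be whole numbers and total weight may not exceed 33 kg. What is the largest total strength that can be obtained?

38

This is a bounded integer knapsack.
Take 2×C, 5×Y, and 1×K: weight 33 ≤ 33, strength 2·10 + 5·3 + 1·3 = 38.
C has the best ratio (10/6) and is taken to its limit of 2; remaining capacity is filled optimally with the others.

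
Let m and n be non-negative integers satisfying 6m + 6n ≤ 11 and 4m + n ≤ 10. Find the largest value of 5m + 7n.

The continuous relaxation peaks at (0, 1.83) with value 12.83; rounding to a feasible lattice point costs some objective.
(m,n)=(0,1): 6·0+6·1=6≤11, 4·0+1·1=1≤10, objective 7.
(m,n)=(1,0): 6·1+6·0=6≤11, 4·1+1·0=4≤10, objective 5.
(m,n)=(0,0): 6·0+6·0=0≤11, 4·0+1·0=0≤10, objective 0.
No feasible integer point exceeds 7.

7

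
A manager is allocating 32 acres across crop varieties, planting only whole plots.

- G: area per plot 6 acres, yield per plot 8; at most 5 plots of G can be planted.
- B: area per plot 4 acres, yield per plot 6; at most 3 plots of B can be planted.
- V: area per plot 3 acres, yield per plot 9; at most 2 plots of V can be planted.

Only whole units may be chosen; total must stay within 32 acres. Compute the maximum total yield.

54

Take 3×G, 2×B, and 2×V: area 32 ≤ 32, yield 3·8 + 2·6 + 2·9 = 54.
V has the best ratio (9/3) and is taken to its limit of 2; remaining capacity is filled optimally with the others.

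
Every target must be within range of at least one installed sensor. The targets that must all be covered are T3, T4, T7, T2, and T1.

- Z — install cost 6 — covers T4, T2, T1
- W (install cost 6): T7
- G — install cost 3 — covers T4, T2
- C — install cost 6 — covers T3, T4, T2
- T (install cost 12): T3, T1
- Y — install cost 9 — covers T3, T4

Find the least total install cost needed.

The greedy cost-per-new-target heuristic would pick G, Z, W, and C for 21, but a cheaper cover exists.
Choose Z, W, and C: together they cover T3, T4, T7, T2, T1 — every target.
Total install cost: 6 + 6 + 6 = 18.
No cover costs less than 18.

18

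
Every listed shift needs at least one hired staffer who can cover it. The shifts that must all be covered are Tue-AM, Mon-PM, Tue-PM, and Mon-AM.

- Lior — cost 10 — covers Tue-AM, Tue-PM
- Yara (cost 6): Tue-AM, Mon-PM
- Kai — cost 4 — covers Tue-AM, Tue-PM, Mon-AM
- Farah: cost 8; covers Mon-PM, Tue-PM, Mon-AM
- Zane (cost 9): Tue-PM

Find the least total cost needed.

Choose Yara and Kai: together they cover Tue-AM, Mon-PM, Tue-PM, Mon-AM — every shift.
Total cost: 6 + 4 = 10.
No cover costs less than 10.

10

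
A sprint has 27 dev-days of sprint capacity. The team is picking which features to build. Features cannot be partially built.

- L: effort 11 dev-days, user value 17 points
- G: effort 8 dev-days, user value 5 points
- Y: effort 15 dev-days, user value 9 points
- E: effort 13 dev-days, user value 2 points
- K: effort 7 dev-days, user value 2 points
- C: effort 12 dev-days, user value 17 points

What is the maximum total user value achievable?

L + Y: effort 11 + 15 = 26 ≤ 27, user value 17 + 9 = 26.
Y + C: effort 15 + 12 = 27 ≤ 27, user value 9 + 17 = 26.
L + C: effort 11 + 12 = 23 ≤ 27, user value 17 + 17 = 34.
Best is L and C with total user value 34.

34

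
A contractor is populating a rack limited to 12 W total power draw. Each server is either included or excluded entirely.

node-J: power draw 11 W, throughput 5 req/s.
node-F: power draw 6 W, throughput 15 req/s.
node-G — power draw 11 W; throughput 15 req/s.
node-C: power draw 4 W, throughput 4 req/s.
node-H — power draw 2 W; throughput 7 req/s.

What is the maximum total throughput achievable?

26

Allowing fractional choices, the relaxed optimum would be about 27.5, but servers are indivisible.
node-F + node-C + node-H: power draw 6 + 4 + 2 = 12 ≤ 12, throughput 15 + 4 + 7 = 26.
node-F + node-H: power draw 6 + 2 = 8 ≤ 12, throughput 15 + 7 = 22.
node-F + node-C: power draw 6 + 4 = 10 ≤ 12, throughput 15 + 4 = 19.
Best is node-F, node-C, and node-H with total throughput 26.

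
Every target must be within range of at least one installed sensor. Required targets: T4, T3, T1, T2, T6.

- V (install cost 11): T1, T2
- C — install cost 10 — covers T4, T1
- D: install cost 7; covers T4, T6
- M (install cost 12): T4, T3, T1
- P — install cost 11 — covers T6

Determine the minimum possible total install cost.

30

This is a weighted set-cover instance.
Choose V, D, and M: together they cover T4, T3, T1, T2, T6 — every target.
Total install cost: 11 + 7 + 12 = 30.
No cover costs less than 30.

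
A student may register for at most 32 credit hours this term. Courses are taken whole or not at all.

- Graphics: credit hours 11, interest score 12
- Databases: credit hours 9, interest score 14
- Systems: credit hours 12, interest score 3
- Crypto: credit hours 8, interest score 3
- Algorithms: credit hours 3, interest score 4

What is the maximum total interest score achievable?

Graphics + Databases + Crypto: credit hours 11 + 9 + 8 = 28 ≤ 32, interest score 12 + 14 + 3 = 29.
Graphics + Databases + Algorithms: credit hours 11 + 9 + 3 = 23 ≤ 32, interest score 12 + 14 + 4 = 30.
Graphics + Databases + Crypto + Algorithms: credit hours 11 + 9 + 8 + 3 = 31 ≤ 32, interest score 12 + 14 + 3 + 4 = 33.
Best is Graphics, Databases, Crypto, and Algorithms with total interest score 33.

33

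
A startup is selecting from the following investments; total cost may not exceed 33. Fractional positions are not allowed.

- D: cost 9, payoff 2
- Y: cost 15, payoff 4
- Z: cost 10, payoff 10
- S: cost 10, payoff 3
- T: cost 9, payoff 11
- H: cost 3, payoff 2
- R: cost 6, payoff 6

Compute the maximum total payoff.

This is an integer program with binary decision variables.
Z + T + R: cost 10 + 9 + 6 = 25 ≤ 33, payoff 10 + 11 + 6 = 27.
Z + T + H + R: cost 10 + 9 + 3 + 6 = 28 ≤ 33, payoff 10 + 11 + 2 + 6 = 29.
Best is Z, T, H, and R with total payoff 29.

29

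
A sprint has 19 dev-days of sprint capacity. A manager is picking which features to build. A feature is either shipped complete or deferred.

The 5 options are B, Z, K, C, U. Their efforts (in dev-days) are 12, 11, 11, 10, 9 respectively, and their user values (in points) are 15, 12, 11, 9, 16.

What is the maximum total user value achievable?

25

Allowing fractional choices, the relaxed optimum would be about 28.5, but features are indivisible.
U: effort 9 ≤ 19, user value 16.
C + U: effort 10 + 9 = 19 ≤ 19, user value 9 + 16 = 25.
B: effort 12 ≤ 19, user value 15.
Best is C and U with total user value 25.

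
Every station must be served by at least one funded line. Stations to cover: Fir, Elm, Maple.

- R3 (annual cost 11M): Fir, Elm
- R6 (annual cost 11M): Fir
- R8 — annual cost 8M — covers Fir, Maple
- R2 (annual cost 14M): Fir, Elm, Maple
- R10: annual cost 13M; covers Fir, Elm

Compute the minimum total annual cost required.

R2 alone covers Fir, Elm, Maple — every station.
Total annual cost: 14.

14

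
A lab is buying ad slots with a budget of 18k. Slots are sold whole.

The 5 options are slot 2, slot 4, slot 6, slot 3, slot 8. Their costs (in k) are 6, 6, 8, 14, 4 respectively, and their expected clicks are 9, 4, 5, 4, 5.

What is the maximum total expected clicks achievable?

19

Take slot 2, slot 6, and slot 8: cost 6 + 8 + 4 = 18 ≤ 18, expected clicks 9 + 5 + 5 = 19.
No other feasible combination does better.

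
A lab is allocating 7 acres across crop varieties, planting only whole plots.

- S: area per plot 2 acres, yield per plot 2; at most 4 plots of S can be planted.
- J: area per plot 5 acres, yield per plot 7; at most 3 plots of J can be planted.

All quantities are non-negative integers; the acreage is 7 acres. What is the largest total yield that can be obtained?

Take 1×S and 1×J: area 7 ≤ 7, yield 1·2 + 1·7 = 9.
No other integer combination yields more.

9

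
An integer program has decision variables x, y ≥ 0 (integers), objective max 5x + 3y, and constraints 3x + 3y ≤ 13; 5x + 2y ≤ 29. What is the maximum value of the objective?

20

(x,y)=(4,0): 3·4+3·0=12≤13, 5·4+2·0=20≤29, objective 20.
(x,y)=(3,1): 3·3+3·1=12≤13, 5·3+2·1=17≤29, objective 18.
(x,y)=(3,0): 3·3+3·0=9≤13, 5·3+2·0=15≤29, objective 15.
No feasible integer point exceeds 20.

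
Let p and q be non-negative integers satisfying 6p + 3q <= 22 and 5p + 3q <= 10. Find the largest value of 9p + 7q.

Relaxing integrality, the LP optimum is 23.33 at (p,q) = (0, 3.33), which is not an integer point.
(p,q)=(0,3): 6·0+3·3=9≤22, 5·0+3·3=9≤10, objective 21.
(p,q)=(0,2): 6·0+3·2=6≤22, 5·0+3·2=6≤10, objective 14.
The best lattice point is (0,3), giving 21.

21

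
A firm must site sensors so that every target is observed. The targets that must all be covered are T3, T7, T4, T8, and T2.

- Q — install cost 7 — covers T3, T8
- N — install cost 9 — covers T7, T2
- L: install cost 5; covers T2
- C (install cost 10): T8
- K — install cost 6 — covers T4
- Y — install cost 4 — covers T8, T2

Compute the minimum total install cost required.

Choose Q, N, and K: together they cover T3, T7, T4, T8, T2 — every target.
Total install cost: 7 + 9 + 6 = 22.

22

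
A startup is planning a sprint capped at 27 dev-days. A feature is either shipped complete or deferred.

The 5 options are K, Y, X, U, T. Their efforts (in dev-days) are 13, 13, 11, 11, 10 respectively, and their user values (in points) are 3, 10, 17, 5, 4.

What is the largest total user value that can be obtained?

27

Allowing fractional choices, the relaxed optimum would be about 28.4, but features are indivisible.
X + U: effort 11 + 11 = 22 ≤ 27, user value 17 + 5 = 22.
Y + X: effort 13 + 11 = 24 ≤ 27, user value 10 + 17 = 27.
Best is Y and X with total user value 27.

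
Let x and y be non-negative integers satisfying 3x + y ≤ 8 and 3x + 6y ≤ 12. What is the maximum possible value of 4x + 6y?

(x,y)=(2,1): 3·2+1·1=7≤8, 3·2+6·1=12≤12, objective 14.
(x,y)=(1,1): 3·1+1·1=4≤8, 3·1+6·1=9≤12, objective 10.
(x,y)=(2,0): 3·2+1·0=6≤8, 3·2+6·0=6≤12, objective 8.
The best lattice point is (2,1), giving 14.

14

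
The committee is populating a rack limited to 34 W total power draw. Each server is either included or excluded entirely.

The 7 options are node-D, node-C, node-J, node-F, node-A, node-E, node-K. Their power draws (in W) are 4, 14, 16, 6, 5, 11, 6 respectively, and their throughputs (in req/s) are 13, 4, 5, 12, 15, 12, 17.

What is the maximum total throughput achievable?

69

Allowing fractional choices, the relaxed optimum would be about 69.6, but servers are indivisible.
node-D + node-F + node-A + node-E + node-K: power draw 4 + 6 + 5 + 11 + 6 = 32 ≤ 34, throughput 13 + 12 + 15 + 12 + 17 = 69.
node-D + node-A + node-E + node-K: power draw 4 + 5 + 11 + 6 = 26 ≤ 34, throughput 13 + 15 + 12 + 17 = 57.
node-D + node-F + node-A + node-K: power draw 4 + 6 + 5 + 6 = 21 ≤ 34, throughput 13 + 12 + 15 + 17 = 57.
Best is node-D, node-F, node-A, node-E, and node-K with total throughput 69.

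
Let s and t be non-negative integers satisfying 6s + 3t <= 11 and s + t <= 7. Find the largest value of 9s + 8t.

24

(s,t)=(0,3) is feasible, giving 24.
(s,t)=(0,2) is feasible, giving 16.
The best lattice point is (0,3), giving 24.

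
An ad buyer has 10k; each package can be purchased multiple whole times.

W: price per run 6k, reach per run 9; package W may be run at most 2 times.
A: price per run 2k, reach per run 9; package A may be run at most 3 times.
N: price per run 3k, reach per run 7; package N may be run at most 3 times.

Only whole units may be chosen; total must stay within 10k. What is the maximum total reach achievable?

A has the best ratio (9/2); taking only A gives at most 3×9 = 27 (stopped by the supply cap of 3).
Mixing does better — 3×A and 1×N: price 9 ≤ 10, reach 3·9 + 1·7 = 34.

34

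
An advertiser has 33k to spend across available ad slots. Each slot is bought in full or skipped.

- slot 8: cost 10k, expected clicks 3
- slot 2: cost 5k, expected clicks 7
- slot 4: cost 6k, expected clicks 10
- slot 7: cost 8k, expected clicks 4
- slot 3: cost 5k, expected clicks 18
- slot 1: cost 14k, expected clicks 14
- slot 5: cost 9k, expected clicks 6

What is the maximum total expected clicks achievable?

slot 2 + slot 4 + slot 3 + slot 1: cost 5 + 6 + 5 + 14 = 30 ≤ 33, expected clicks 7 + 10 + 18 + 14 = 49.
slot 4 + slot 7 + slot 3 + slot 1: cost 6 + 8 + 5 + 14 = 33 ≤ 33, expected clicks 10 + 4 + 18 + 14 = 46.
Best is slot 2, slot 4, slot 3, and slot 1 with total expected clicks 49.

49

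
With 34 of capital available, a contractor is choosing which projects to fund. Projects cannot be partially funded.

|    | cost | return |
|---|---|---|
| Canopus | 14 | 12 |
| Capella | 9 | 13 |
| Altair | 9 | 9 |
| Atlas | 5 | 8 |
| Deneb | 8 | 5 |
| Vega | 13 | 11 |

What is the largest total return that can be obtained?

35

Allowing fractional choices, the relaxed optimum would be about 39.4, but projects are indivisible.
Canopus + Capella + Atlas: cost 14 + 9 + 5 = 28 ≤ 34, return 12 + 13 + 8 = 33.
Canopus + Capella + Altair: cost 14 + 9 + 9 = 32 ≤ 34, return 12 + 13 + 9 = 34.
Capella + Altair + Atlas + Deneb: cost 9 + 9 + 5 + 8 = 31 ≤ 34, return 13 + 9 + 8 + 5 = 35.
Best is Capella, Altair, Atlas, and Deneb with total return 35.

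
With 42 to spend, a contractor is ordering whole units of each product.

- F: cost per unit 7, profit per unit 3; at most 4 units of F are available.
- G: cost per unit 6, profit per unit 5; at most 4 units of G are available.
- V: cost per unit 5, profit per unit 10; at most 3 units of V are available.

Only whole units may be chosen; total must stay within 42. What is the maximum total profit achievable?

50

1×F, 3×G, and 3×V: cost 40 ≤ 42, profit 1·3 + 3·5 + 3·10 = 48.
4×G and 3×V: cost 39 ≤ 42, profit 4·5 + 3·10 = 50.
Best is 50.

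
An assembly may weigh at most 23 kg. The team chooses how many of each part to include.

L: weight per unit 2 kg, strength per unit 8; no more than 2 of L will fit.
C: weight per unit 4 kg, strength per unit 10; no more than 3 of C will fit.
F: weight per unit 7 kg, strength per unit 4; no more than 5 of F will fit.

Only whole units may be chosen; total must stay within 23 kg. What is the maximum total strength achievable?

L has the best ratio (8/2); taking only L gives at most 2×8 = 16 (stopped by the supply cap of 2).
Mixing does better — 2×L, 3×C, and 1×F: weight 23 ≤ 23, strength 2·8 + 3·10 + 1·4 = 50.

50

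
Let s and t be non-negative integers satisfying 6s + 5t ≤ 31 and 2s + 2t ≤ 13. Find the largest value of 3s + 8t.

The continuous relaxation peaks at (0, 6.2) with value 49.60; rounding to a feasible lattice point costs some objective.
(s,t)=(0,6): 6·0+5·6=30≤31, 2·0+2·6=12≤13, objective 48.
(s,t)=(1,5): 6·1+5·5=31≤31, 2·1+2·5=12≤13, objective 43.
(s,t)=(0,5): 6·0+5·5=25≤31, 2·0+2·5=10≤13, objective 40.
No feasible integer point exceeds 48.

48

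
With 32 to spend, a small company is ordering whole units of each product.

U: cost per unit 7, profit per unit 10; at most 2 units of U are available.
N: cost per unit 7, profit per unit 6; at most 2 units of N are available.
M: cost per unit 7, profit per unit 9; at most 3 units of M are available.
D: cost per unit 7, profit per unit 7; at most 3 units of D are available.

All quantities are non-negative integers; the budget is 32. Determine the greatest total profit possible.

This is a bounded integer knapsack.
2×U and 2×M: cost 28 ≤ 32, profit 2·10 + 2·9 = 38.
1×U and 3×M: cost 28 ≤ 32, profit 1·10 + 3·9 = 37.
Best is 38.

38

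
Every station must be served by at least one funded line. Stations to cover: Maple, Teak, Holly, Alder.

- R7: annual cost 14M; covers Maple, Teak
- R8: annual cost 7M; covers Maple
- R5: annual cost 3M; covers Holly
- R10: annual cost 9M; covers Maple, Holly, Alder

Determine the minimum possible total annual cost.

23

Choose R7 and R10: together they cover Maple, Teak, Holly, Alder — every station.
Total annual cost: 14 + 9 = 23.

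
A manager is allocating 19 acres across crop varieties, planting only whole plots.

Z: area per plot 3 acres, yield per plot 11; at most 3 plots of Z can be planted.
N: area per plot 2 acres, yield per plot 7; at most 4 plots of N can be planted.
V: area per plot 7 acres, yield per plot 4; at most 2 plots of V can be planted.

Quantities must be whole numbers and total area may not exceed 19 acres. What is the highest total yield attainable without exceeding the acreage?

61

Z has the best ratio (11/3); taking only Z gives at most 3×11 = 33 (stopped by the supply cap of 3).
Mixing does better — 3×Z and 4×N: area 17 ≤ 19, yield 3·11 + 4·7 = 61.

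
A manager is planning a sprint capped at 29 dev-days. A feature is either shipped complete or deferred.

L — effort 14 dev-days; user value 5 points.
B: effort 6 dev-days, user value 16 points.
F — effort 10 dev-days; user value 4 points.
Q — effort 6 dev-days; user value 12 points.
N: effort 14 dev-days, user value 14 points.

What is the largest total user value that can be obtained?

42

Take B, Q, and N: effort 6 + 6 + 14 = 26 ≤ 29, user value 16 + 12 + 14 = 42.
No other feasible combination does better.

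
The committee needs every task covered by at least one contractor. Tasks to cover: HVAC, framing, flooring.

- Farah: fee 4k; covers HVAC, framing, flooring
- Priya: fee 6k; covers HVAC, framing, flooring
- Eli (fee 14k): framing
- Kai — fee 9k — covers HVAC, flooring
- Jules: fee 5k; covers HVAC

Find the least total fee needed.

Farah alone covers HVAC, framing, flooring — every task.
Total fee: 4.

4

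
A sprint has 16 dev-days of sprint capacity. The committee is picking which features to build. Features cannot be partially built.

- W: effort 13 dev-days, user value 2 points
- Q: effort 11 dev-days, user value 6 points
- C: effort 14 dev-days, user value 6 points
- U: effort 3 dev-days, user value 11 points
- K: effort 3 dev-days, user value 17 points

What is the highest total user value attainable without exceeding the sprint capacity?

28

W + K: effort 13 + 3 = 16 ≤ 16, user value 2 + 17 = 19.
Q + K: effort 11 + 3 = 14 ≤ 16, user value 6 + 17 = 23.
U + K: effort 3 + 3 = 6 ≤ 16, user value 11 + 17 = 28.
Best is U and K with total user value 28.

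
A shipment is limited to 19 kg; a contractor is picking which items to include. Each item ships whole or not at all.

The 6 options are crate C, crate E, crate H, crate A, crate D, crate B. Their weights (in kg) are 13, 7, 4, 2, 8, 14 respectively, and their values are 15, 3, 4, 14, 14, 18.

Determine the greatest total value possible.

Take crate C, crate H, and crate A: weight 13 + 4 + 2 = 19 ≤ 19, value 15 + 4 + 14 = 33.
No other feasible combination does better.

33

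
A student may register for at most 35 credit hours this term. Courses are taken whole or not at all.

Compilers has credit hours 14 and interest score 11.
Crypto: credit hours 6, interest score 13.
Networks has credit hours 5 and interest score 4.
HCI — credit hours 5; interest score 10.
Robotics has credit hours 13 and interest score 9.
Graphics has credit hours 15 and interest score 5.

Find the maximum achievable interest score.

Compilers + Crypto + Networks + HCI: credit hours 14 + 6 + 5 + 5 = 30 ≤ 35, interest score 11 + 13 + 4 + 10 = 38.
Crypto + Networks + HCI + Robotics: credit hours 6 + 5 + 5 + 13 = 29 ≤ 35, interest score 13 + 4 + 10 + 9 = 36.
Compilers + Crypto + HCI: credit hours 14 + 6 + 5 = 25 ≤ 35, interest score 11 + 13 + 10 = 34.
Best is Compilers, Crypto, Networks, and HCI with total interest score 38.

38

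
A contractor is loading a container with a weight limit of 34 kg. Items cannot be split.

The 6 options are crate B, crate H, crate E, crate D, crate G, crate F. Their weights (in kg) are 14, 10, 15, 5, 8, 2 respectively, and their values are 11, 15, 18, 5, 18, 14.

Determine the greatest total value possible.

This is an integer program with binary decision variables.
Allowing fractional choices, the relaxed optimum would be about 63.8, but items are indivisible.
crate B + crate H + crate G + crate F: weight 14 + 10 + 8 + 2 = 34 ≤ 34, value 11 + 15 + 18 + 14 = 58.
crate E + crate D + crate G + crate F: weight 15 + 5 + 8 + 2 = 30 ≤ 34, value 18 + 5 + 18 + 14 = 55.
Best is crate B, crate H, crate G, and crate F with total value 58.

58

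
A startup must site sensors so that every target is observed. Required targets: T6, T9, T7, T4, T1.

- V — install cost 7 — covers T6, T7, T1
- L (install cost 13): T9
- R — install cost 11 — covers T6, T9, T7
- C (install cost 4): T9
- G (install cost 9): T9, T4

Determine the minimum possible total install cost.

Choose V and G: together they cover T6, T9, T7, T4, T1 — every target.
Total install cost: 7 + 9 = 16.

16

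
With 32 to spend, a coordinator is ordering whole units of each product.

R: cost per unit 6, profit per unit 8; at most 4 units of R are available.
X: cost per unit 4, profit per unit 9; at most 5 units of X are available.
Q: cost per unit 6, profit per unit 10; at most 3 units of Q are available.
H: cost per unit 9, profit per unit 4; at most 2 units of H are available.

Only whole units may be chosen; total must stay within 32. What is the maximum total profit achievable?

X has the best ratio (9/4); taking only X gives at most 5×9 = 45 (stopped by the supply cap of 5).
Mixing does better — 5×X and 2×Q: cost 32 ≤ 32, profit 5·9 + 2·10 = 65.

65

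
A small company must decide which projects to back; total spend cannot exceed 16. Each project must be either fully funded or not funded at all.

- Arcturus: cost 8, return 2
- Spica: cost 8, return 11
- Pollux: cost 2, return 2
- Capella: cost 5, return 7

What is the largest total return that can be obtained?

Treat it as a binary knapsack problem.
Spica + Capella: cost 8 + 5 = 13 ≤ 16, return 11 + 7 = 18.
Spica + Pollux + Capella: cost 8 + 2 + 5 = 15 ≤ 16, return 11 + 2 + 7 = 20.
Spica + Pollux: cost 8 + 2 = 10 ≤ 16, return 11 + 2 = 13.
Best is Spica, Pollux, and Capella with total return 20.

20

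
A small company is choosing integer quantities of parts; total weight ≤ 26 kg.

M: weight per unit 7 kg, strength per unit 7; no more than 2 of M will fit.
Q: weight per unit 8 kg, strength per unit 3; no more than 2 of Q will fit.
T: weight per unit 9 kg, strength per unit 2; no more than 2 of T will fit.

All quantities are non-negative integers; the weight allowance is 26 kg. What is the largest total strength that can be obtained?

M has the best ratio (7/7); taking only M gives at most 2×7 = 14 (stopped by the supply cap of 2).
Mixing does better — 2×M and 1×Q: weight 22 ≤ 26, strength 2·7 + 1·3 = 17.

17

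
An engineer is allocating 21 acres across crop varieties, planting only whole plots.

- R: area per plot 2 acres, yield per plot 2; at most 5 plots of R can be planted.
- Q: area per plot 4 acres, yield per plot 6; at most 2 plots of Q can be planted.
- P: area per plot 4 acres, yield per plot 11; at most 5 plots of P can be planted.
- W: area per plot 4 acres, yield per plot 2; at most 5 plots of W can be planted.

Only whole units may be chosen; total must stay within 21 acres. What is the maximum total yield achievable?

55

P has the best ratio (11/4); taking only P gives at most 5×11 = 55 (stopped by the area limit).
Optimal: 5×P: area 20 ≤ 21, yield 5·11 = 55.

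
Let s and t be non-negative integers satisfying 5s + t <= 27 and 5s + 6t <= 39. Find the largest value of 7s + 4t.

43

Relaxing integrality, the LP optimum is 44.04 at (s,t) = (4.92, 2.4), which is not an integer point.
(s,t)=(5,2) is feasible, giving 43.
(s,t)=(4,3) is feasible, giving 40.
No feasible integer point exceeds 43.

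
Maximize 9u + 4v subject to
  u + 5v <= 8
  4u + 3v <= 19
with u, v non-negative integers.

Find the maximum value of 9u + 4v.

Relaxing integrality, the LP optimum is 42.75 at (u,v) = (4.75, 0), which is not an integer point.
(u,v)=(4,0) is feasible, giving 36.
(u,v)=(3,1) is feasible, giving 31.
The best lattice point is (4,0), giving 36.

36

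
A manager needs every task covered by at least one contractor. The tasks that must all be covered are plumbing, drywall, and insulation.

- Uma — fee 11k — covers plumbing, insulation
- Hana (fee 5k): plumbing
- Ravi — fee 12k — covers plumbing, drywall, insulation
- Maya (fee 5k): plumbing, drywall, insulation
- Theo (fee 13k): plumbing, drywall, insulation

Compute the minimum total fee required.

5

Maya alone covers plumbing, drywall, insulation — every task.
Total fee: 5.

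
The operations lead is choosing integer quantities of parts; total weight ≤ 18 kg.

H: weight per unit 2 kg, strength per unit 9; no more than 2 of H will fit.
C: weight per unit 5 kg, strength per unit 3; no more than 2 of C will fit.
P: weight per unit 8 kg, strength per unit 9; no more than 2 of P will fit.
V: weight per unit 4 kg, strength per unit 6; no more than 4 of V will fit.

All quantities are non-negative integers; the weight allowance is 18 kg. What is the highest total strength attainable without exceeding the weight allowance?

36

H has the best ratio (9/2); taking only H gives at most 2×9 = 18 (stopped by the supply cap of 2).
Mixing does better — 2×H and 3×V: weight 16 ≤ 18, strength 2·9 + 3·6 = 36.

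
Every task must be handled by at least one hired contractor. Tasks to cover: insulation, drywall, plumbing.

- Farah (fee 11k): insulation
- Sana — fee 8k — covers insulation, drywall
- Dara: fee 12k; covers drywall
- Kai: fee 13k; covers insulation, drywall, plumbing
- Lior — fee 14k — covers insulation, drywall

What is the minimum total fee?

13

The greedy cost-per-new-task heuristic would pick Sana and Kai for 21, but a cheaper cover exists.
Kai alone covers insulation, drywall, plumbing — every task.
Total fee: 13.
No cover costs less than 13.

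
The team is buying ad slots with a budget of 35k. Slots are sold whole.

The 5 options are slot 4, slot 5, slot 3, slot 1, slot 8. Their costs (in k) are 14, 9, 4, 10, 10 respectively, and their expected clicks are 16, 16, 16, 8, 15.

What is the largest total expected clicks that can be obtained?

slot 5 + slot 3 + slot 8: cost 9 + 4 + 10 = 23 ≤ 35, expected clicks 16 + 16 + 15 = 47.
slot 5 + slot 3 + slot 1 + slot 8: cost 9 + 4 + 10 + 10 = 33 ≤ 35, expected clicks 16 + 16 + 8 + 15 = 55.
slot 4 + slot 5 + slot 3: cost 14 + 9 + 4 = 27 ≤ 35, expected clicks 16 + 16 + 16 = 48.
Best is slot 5, slot 3, slot 1, and slot 8 with total expected clicks 55.

55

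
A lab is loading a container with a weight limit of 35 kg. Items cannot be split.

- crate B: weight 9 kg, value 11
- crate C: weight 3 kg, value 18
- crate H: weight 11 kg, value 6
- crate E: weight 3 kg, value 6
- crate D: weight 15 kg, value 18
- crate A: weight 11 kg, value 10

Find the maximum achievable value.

53

crate C + crate H + crate E + crate D: weight 3 + 11 + 3 + 15 = 32 ≤ 35, value 18 + 6 + 6 + 18 = 48.
crate B + crate C + crate E + crate D: weight 9 + 3 + 3 + 15 = 30 ≤ 35, value 11 + 18 + 6 + 18 = 53.
crate C + crate E + crate D + crate A: weight 3 + 3 + 15 + 11 = 32 ≤ 35, value 18 + 6 + 18 + 10 = 52.
Best is crate B, crate C, crate E, and crate D with total value 53.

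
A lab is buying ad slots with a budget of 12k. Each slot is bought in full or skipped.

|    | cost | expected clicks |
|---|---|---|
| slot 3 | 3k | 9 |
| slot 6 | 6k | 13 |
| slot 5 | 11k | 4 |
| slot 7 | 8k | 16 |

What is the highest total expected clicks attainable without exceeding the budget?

Allowing fractional choices, the relaxed optimum would be about 28.0, but ad slots are indivisible.
slot 3 + slot 6: cost 3 + 6 = 9 ≤ 12, expected clicks 9 + 13 = 22.
slot 3 + slot 7: cost 3 + 8 = 11 ≤ 12, expected clicks 9 + 16 = 25.
Best is slot 3 and slot 7 with total expected clicks 25.

25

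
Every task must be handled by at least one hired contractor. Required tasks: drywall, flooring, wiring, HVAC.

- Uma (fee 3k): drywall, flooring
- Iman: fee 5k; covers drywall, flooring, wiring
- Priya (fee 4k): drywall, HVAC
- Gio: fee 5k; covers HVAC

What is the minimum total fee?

This is an integer covering problem.
Choose Iman and Priya: together they cover drywall, flooring, wiring, HVAC — every task.
Total fee: 5 + 4 = 9.

9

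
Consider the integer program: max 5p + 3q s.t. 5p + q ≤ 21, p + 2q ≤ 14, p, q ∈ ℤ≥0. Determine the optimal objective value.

The continuous relaxation peaks at (3.11, 5.44) with value 31.89; rounding to a feasible lattice point costs some objective.
(p,q)=(3,5): 5·3+1·5=20≤21, 1·3+2·5=13≤14, objective 30.
(p,q)=(2,6): 5·2+1·6=16≤21, 1·2+2·6=14≤14, objective 28.
(p,q)=(3,4): 5·3+1·4=19≤21, 1·3+2·4=11≤14, objective 27.
(p,q)=(2,5): 5·2+1·5=15≤21, 1·2+2·5=12≤14, objective 25.
The best lattice point is (3,5), giving 30.

30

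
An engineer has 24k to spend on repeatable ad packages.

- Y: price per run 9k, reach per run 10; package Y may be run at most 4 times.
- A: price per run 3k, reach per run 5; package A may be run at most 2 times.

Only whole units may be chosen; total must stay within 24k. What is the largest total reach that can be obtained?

A has the best ratio (5/3); taking only A gives at most 2×5 = 10 (stopped by the supply cap of 2).
Mixing does better — 2×Y and 2×A: price 24 ≤ 24, reach 2·10 + 2·5 = 30.

30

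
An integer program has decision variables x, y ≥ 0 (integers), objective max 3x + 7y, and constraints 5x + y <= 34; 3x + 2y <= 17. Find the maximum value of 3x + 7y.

(x,y)=(0,8): 5·0+1·8=8≤34, 3·0+2·8=16≤17, objective 56.
(x,y)=(1,7): 5·1+1·7=12≤34, 3·1+2·7=17≤17, objective 52.
(x,y)=(0,7): 5·0+1·7=7≤34, 3·0+2·7=14≤17, objective 49.
The best lattice point is (0,8), giving 56.

56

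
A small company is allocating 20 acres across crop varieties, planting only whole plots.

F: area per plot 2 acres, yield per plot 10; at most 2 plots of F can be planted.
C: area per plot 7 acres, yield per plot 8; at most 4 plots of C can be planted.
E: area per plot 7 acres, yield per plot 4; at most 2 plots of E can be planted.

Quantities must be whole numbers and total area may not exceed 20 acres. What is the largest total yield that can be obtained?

36

F has the best ratio (10/2); taking only F gives at most 2×10 = 20 (stopped by the supply cap of 2).
Mixing does better — 2×F and 2×C: area 18 ≤ 20, yield 2·10 + 2·8 = 36.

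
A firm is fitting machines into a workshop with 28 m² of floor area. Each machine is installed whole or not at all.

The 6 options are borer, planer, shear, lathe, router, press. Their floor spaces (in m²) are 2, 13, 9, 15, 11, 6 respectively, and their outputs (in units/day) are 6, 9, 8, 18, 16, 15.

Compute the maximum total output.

45

Take borer, shear, router, and press: floor space 2 + 9 + 11 + 6 = 28 ≤ 28, output 6 + 8 + 16 + 15 = 45.
No other feasible combination does better.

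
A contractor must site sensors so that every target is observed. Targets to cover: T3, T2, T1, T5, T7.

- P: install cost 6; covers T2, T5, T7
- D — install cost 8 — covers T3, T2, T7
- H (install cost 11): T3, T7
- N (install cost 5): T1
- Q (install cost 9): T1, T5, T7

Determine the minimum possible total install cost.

17

Choose D and Q: together they cover T3, T2, T1, T5, T7 — every target.
Total install cost: 8 + 9 = 17.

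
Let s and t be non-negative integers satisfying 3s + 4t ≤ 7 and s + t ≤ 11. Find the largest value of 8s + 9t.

The continuous relaxation peaks at (2.33, 0) with value 18.67; rounding to a feasible lattice point costs some objective.
(s,t)=(1,1) is feasible, giving 17.
(s,t)=(2,0) is feasible, giving 16.
(s,t)=(0,1) is feasible, giving 9.
No feasible integer point exceeds 17.

17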